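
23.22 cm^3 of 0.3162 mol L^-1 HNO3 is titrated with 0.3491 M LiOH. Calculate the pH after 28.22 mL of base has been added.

12.69

n(acid) = 0.3162 x 0.02322 = 0.007342 mol; n(LiOH) added = 0.3491 x 0.02822 = 0.009852 mol.
Base is in excess by 0.009852 - 0.007342 = 0.002509 mol in a total volume of 0.05144 L.
[OH^-] = 0.002509/0.05144 = 0.04878 M, so pOH = 1.31 and pH = 14.00 - 1.31 = 12.69.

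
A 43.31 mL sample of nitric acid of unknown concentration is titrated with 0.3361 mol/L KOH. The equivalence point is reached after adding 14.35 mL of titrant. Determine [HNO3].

0.111 M

n(KOH) delivered = 0.3361 x 0.01435 = 0.004823 mol.
For a 1:1 reaction, n(HNO3) = 0.004823 mol.
[HNO3] = 0.004823 mol / 0.04331 L = 0.111 M.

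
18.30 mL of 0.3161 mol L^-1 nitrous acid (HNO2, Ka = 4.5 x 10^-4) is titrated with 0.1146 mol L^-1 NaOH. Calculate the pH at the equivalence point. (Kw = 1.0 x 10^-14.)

n(HNO2) = 0.3161 x 0.01830 = 0.005785 mol; V(NaOH) at equivalence = 0.005785/0.1146 = 0.05048 L.
At equivalence all the acid is converted to NO2-; total volume = 0.01830 + 0.05048 = 0.06878 L, so [NO2-] = 0.005785/0.06878 = 0.08411 M.
Kb = Kw/Ka = 1.0e-14 / 4.5 x 10^-4 = 2.22e-11.
[OH^-] = sqrt(Kb x [NO2-]) = sqrt(2.22e-11 x 0.08411) = 1.37e-6 M.
pOH = 5.86, so pH = 14.00 - 5.86 = 8.14.

8.14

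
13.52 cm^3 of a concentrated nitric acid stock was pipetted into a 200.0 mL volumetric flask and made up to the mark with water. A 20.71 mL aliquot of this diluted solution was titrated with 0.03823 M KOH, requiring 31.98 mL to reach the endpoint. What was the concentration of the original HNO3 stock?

n(KOH) = 0.03823 x 0.03198 = 0.001223 mol.
n(HNO3) in the aliquot = 0.001223 mol.
[diluted HNO3] = 0.001223 / 0.02071 = 0.05903 M.
Dilution factor = 200.0/13.52 = 14.79, so [stock] = 0.05903 x 14.79 = 0.873 M.

0.873 M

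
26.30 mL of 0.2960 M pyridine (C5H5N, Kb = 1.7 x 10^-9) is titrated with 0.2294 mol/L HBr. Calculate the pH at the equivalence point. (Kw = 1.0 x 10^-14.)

n(C5H5N) = 0.2960 x 0.02630 = 0.007785 mol; V(HBr) at equivalence = 0.007785/0.2294 = 0.03394 L.
At equivalence the base is fully converted to C5H5NH+; total volume = 0.06024 L, so [C5H5NH+] = 0.007785/0.06024 = 0.1292 M.
Ka(C5H5NH+) = Kw/Kb = 1.0e-14 / 1.7 x 10^-9 = 5.88e-6.
[H^+] = sqrt(Ka x [C5H5NH+]) = sqrt(5.88e-6 x 0.1292) = 0.000872 M.
pH = -log(0.000872) = 3.06.

3.06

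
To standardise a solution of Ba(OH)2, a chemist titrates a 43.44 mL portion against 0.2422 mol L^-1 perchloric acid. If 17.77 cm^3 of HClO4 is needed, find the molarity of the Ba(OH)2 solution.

n(HClO4) delivered = 0.2422 x 0.01777 = 0.004304 mol.
The reaction is 1 Ba(OH)2 + 2 HClO4, so n(Ba(OH)2) = 0.004304 x 1/2 = 0.002152 mol.
[Ba(OH)2] = 0.002152 mol / 0.04344 L = 0.0495 M.

0.0495 M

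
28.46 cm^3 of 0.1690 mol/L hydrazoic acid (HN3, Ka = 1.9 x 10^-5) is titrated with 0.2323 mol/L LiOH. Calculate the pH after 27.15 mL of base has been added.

n(acid) = 0.1690 x 0.02846 = 0.004810 mol; n(LiOH) added = 0.2323 x 0.02715 = 0.006307 mol.
Base is in excess by 0.006307 - 0.004810 = 0.001497 mol in a total volume of 0.05561 L.
[OH^-] = 0.001497/0.05561 = 0.02692 M, so pOH = 1.57 and pH = 14.00 - 1.57 = 12.43.

12.43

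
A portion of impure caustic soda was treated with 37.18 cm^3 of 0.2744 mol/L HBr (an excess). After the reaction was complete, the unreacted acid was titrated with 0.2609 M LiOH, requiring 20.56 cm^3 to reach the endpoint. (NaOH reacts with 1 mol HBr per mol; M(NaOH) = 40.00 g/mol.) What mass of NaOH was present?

0.194 g

Total n(HBr) added = 0.2744 x 0.03718 = 0.01020 mol.
n(LiOH) used = 0.2609 x 0.02056 = 0.005364 mol, which equals the excess n(HBr).
So n(HBr) consumed by the sample = 0.01020 - 0.005364 = 0.004838 mol.
n(NaOH) = 0.004838 / 1 = 0.004838 mol.
mass = 0.004838 mol x 40.00 g/mol = 0.194 g.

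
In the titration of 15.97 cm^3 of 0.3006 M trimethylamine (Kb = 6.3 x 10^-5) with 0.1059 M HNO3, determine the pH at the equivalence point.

n((CH3)3N) = 0.3006 x 0.01597 = 0.004801 mol; V(HNO3) at equivalence = 0.004801/0.1059 = 0.04533 L.
At equivalence the base is fully converted to (CH3)3NH+; total volume = 0.06130 L, so [(CH3)3NH+] = 0.004801/0.06130 = 0.07831 M.
Ka((CH3)3NH+) = Kw/Kb = 1.0e-14 / 6.3 x 10^-5 = 1.59e-10.
[H^+] = sqrt(Ka x [(CH3)3NH+]) = sqrt(1.59e-10 x 0.07831) = 3.53e-6 M.
pH = -log(3.53e-6) = 5.45.

5.45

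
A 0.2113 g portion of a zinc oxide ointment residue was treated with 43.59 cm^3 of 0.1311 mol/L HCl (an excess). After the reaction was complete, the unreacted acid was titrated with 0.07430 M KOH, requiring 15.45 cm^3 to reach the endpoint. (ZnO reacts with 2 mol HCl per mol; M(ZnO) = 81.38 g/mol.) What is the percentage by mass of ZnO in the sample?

87.9%

Total n(HCl) added = 0.1311 x 0.04359 = 0.005715 mol.
n(KOH) used = 0.07430 x 0.01545 = 0.001148 mol, which equals the excess n(HCl).
So n(HCl) consumed by the sample = 0.005715 - 0.001148 = 0.004567 mol.
n(ZnO) = 0.004567 / 2 = 0.002283 mol.
mass ZnO = 0.002283 x 81.38 = 0.1858 g, so %ZnO = 0.1858/0.2113 x 100 = 87.9%.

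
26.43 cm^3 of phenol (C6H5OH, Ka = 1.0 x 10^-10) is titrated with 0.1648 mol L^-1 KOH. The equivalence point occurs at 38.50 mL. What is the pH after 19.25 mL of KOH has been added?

19.25 mL is exactly half the equivalence volume (38.50/2), i.e. the half-equivalence point.
There, n(HA) = n(A^-), so pH = pKa = -log(1.0 x 10^-10) = 10.00.

10.00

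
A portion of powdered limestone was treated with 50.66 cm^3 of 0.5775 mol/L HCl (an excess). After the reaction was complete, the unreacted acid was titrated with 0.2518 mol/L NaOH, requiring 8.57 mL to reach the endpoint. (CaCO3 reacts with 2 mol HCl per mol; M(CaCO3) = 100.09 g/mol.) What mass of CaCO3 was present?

1.36 g

Total n(HCl) added = 0.5775 x 0.05066 = 0.02926 mol.
n(NaOH) used = 0.2518 x 0.008570 = 0.002158 mol, which equals the excess n(HCl).
So n(HCl) consumed by the sample = 0.02926 - 0.002158 = 0.02710 mol.
n(CaCO3) = 0.02710 / 2 = 0.01355 mol.
mass = 0.01355 mol x 100.09 g/mol = 1.36 g.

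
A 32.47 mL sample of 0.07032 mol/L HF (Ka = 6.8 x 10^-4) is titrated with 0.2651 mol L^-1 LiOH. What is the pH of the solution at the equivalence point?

7.96

n(HF) = 0.07032 x 0.03247 = 0.002283 mol; V(LiOH) at equivalence = 0.002283/0.2651 = 0.008613 L.
At equivalence all the acid is converted to F-; total volume = 0.03247 + 0.008613 = 0.04108 L, so [F-] = 0.002283/0.04108 = 0.05558 M.
Kb = Kw/Ka = 1.0e-14 / 6.8 x 10^-4 = 1.47e-11.
[OH^-] = sqrt(Kb x [F-]) = sqrt(1.47e-11 x 0.05558) = 9.04e-7 M.
pOH = 6.04, so pH = 14.00 - 6.04 = 7.96.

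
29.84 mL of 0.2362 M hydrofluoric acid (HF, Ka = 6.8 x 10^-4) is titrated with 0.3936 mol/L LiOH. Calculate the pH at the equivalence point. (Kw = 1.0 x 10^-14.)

8.17

n(HF) = 0.2362 x 0.02984 = 0.007048 mol; V(LiOH) at equivalence = 0.007048/0.3936 = 0.01791 L.
At equivalence all the acid is converted to F-; total volume = 0.02984 + 0.01791 = 0.04775 L, so [F-] = 0.007048/0.04775 = 0.1476 M.
Kb = Kw/Ka = 1.0e-14 / 6.8 x 10^-4 = 1.47e-11.
[OH^-] = sqrt(Kb x [F-]) = sqrt(1.47e-11 x 0.1476) = 1.47e-6 M.
pOH = 5.83, so pH = 14.00 - 5.83 = 8.17.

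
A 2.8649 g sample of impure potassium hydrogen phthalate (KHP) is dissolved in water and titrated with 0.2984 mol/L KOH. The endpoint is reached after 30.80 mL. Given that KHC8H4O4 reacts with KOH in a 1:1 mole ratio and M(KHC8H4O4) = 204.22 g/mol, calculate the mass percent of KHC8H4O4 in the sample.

n(KOH) = 0.2984 x 0.03080 = 0.009191 mol.
n(KHC8H4O4) = 0.009191 / 1 = 0.009191 mol.
mass of KHC8H4O4 = 0.009191 x 204.22 = 1.877 g.
% purity = 1.877 / 2.8649 x 100 = 65.5%.

65.5%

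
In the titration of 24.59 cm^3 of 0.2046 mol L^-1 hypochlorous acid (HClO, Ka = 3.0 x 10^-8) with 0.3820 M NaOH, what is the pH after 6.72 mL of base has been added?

Initial n(HClO) = 0.2046 x 0.02459 = 0.005031 mol.
n(NaOH) added = 0.3820 x 0.006720 = 0.002567 mol, converting that many moles of HClO to ClO-.
Remaining n(HClO) = 0.002464 mol; n(ClO-) = 0.002567 mol.
By Henderson-Hasselbalch, pH = pKa + log([A^-]/[HA]) = 7.52 + log(0.002567/0.002464) = 7.52 + (+0.02) = 7.54.

7.54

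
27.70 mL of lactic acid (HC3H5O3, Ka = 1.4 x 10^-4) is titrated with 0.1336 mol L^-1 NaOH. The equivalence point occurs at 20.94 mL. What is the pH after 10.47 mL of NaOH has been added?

10.47 mL is exactly half the equivalence volume (20.94/2), i.e. the half-equivalence point.
There, n(HA) = n(A^-), so pH = pKa = -log(1.4 x 10^-4) = 3.85.

3.85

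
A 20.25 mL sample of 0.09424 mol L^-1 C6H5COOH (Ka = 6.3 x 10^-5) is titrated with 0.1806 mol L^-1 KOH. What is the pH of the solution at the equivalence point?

n(C6H5COOH) = 0.09424 x 0.02025 = 0.001908 mol; V(KOH) at equivalence = 0.001908/0.1806 = 0.01057 L.
At equivalence all the acid is converted to C6H5COO-; total volume = 0.02025 + 0.01057 = 0.03082 L, so [C6H5COO-] = 0.001908/0.03082 = 0.06193 M.
Kb = Kw/Ka = 1.0e-14 / 6.3 x 10^-5 = 1.59e-10.
[OH^-] = sqrt(Kb x [C6H5COO-]) = sqrt(1.59e-10 x 0.06193) = 3.14e-6 M.
pOH = 5.50, so pH = 14.00 - 5.50 = 8.50.

8.50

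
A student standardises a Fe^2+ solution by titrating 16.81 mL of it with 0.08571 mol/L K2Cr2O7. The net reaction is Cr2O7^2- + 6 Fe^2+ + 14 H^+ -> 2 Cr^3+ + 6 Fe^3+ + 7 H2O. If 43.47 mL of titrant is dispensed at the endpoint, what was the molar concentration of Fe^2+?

1.33 M

n(K2Cr2O7) = 0.08571 x 0.04347 = 0.003726 mol.
From the balanced equation, 1 mol K2Cr2O7 reacts with 6 mol Fe^2+, so n(Fe^2+) = 0.003726 x 6/1 = 0.02235 mol.
[Fe^2+] = 0.02235 / 0.01681 L = 1.33 M.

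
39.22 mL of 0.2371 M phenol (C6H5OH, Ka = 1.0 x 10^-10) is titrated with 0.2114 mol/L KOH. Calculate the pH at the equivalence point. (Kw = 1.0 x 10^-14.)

11.52

n(C6H5OH) = 0.2371 x 0.03922 = 0.009299 mol; V(KOH) at equivalence = 0.009299/0.2114 = 0.04399 L.
At equivalence all the acid is converted to C6H5O-; total volume = 0.03922 + 0.04399 = 0.08321 L, so [C6H5O-] = 0.009299/0.08321 = 0.1118 M.
Kb = Kw/Ka = 1.0e-14 / 1.0 x 10^-10 = 0.000100.
[OH^-] = sqrt(Kb x [C6H5O-]) = sqrt(0.000100 x 0.1118) = 0.00334 M.
pOH = 2.48, so pH = 14.00 - 2.48 = 11.52.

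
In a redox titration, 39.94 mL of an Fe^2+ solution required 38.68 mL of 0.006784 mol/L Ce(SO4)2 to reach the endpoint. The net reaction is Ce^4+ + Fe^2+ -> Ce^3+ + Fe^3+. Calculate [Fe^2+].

n(Ce(SO4)2) = 0.006784 x 0.03868 = 0.0002624 mol.
From the balanced equation, 1 mol Ce(SO4)2 reacts with 1 mol Fe^2+, so n(Fe^2+) = 0.0002624 x 1/1 = 0.0002624 mol.
[Fe^2+] = 0.0002624 / 0.03994 L = 0.00657 M.

0.00657 M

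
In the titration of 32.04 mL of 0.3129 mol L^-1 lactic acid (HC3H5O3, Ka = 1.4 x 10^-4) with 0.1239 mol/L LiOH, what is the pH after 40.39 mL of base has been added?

3.85

Initial n(HC3H5O3) = 0.3129 x 0.03204 = 0.01003 mol.
n(LiOH) added = 0.1239 x 0.04039 = 0.005004 mol, converting that many moles of HC3H5O3 to C3H5O3-.
Remaining n(HC3H5O3) = 0.005021 mol; n(C3H5O3-) = 0.005004 mol.
By Henderson-Hasselbalch, pH = pKa + log([A^-]/[HA]) = 3.85 + log(0.005004/0.005021) = 3.85 + (-0.00) = 3.85.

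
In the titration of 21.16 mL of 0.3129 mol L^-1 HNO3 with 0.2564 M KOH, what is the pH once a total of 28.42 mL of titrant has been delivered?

12.13

n(acid) = 0.3129 x 0.02116 = 0.006621 mol; n(KOH) added = 0.2564 x 0.02842 = 0.007287 mol.
Base is in excess by 0.007287 - 0.006621 = 0.0006659 mol in a total volume of 0.04958 L.
[OH^-] = 0.0006659/0.04958 = 0.01343 M, so pOH = 1.87 and pH = 14.00 - 1.87 = 12.13.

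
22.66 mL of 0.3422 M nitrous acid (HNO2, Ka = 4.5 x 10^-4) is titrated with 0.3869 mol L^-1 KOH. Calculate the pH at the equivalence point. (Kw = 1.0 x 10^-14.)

n(HNO2) = 0.3422 x 0.02266 = 0.007754 mol; V(KOH) at equivalence = 0.007754/0.3869 = 0.02004 L.
At equivalence all the acid is converted to NO2-; total volume = 0.02266 + 0.02004 = 0.04270 L, so [NO2-] = 0.007754/0.04270 = 0.1816 M.
Kb = Kw/Ka = 1.0e-14 / 4.5 x 10^-4 = 2.22e-11.
[OH^-] = sqrt(Kb x [NO2-]) = sqrt(2.22e-11 x 0.1816) = 2.01e-6 M.
pOH = 5.70, so pH = 14.00 - 5.70 = 8.30.

8.30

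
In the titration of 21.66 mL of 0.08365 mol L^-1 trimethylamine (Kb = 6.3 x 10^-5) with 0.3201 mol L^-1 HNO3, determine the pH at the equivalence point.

5.49

n((CH3)3N) = 0.08365 x 0.02166 = 0.001812 mol; V(HNO3) at equivalence = 0.001812/0.3201 = 0.005660 L.
At equivalence the base is fully converted to (CH3)3NH+; total volume = 0.02732 L, so [(CH3)3NH+] = 0.001812/0.02732 = 0.06632 M.
Ka((CH3)3NH+) = Kw/Kb = 1.0e-14 / 6.3 x 10^-5 = 1.59e-10.
[H^+] = sqrt(Ka x [(CH3)3NH+]) = sqrt(1.59e-10 x 0.06632) = 3.24e-6 M.
pH = -log(3.24e-6) = 5.49.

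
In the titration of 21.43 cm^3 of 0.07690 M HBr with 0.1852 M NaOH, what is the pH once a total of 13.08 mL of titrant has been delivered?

12.35

n(acid) = 0.07690 x 0.02143 = 0.001648 mol; n(NaOH) added = 0.1852 x 0.01308 = 0.002422 mol.
Base is in excess by 0.002422 - 0.001648 = 0.0007744 mol in a total volume of 0.03451 L.
[OH^-] = 0.0007744/0.03451 = 0.02244 M, so pOH = 1.65 and pH = 14.00 - 1.65 = 12.35.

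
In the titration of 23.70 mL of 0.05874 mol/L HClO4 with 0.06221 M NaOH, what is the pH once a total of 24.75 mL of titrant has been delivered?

n(acid) = 0.05874 x 0.02370 = 0.001392 mol; n(NaOH) added = 0.06221 x 0.02475 = 0.001540 mol.
Base is in excess by 0.001540 - 0.001392 = 0.0001476 mol in a total volume of 0.04845 L.
[OH^-] = 0.0001476/0.04845 = 0.003046 M, so pOH = 2.52 and pH = 14.00 - 2.52 = 11.48.

11.48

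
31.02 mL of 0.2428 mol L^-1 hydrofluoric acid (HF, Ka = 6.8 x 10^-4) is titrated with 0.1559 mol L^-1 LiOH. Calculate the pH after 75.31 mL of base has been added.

n(acid) = 0.2428 x 0.03102 = 0.007532 mol; n(LiOH) added = 0.1559 x 0.07531 = 0.01174 mol.
Base is in excess by 0.01174 - 0.007532 = 0.004209 mol in a total volume of 0.1063 L.
[OH^-] = 0.004209/0.1063 = 0.03959 M, so pOH = 1.40 and pH = 14.00 - 1.40 = 12.60.

12.60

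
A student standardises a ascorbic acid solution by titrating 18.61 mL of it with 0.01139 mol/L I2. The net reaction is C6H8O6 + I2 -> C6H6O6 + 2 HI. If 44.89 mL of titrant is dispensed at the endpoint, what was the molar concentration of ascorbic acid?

n(I2) = 0.01139 x 0.04489 = 0.0005113 mol.
From the balanced equation, 1 mol I2 reacts with 1 mol ascorbic acid, so n(ascorbic acid) = 0.0005113 x 1/1 = 0.0005113 mol.
[ascorbic acid] = 0.0005113 / 0.01861 L = 0.0275 M.

0.0275 M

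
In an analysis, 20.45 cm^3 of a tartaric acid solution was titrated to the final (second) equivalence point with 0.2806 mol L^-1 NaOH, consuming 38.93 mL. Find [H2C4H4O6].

0.267 M

n(NaOH) = 0.2806 x 0.03893 = 0.01092 mol.
At the final (second) equivalence point, 2 mol OH^- react per mol H2C4H4O6, so n(H2C4H4O6) = 0.01092 / 2 = 0.005462 mol.
[H2C4H4O6] = 0.005462 / 0.02045 L = 0.267 M.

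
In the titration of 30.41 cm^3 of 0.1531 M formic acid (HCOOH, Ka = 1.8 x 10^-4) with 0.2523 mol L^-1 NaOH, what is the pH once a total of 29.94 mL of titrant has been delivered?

n(acid) = 0.1531 x 0.03041 = 0.004656 mol; n(NaOH) added = 0.2523 x 0.02994 = 0.007554 mol.
Base is in excess by 0.007554 - 0.004656 = 0.002898 mol in a total volume of 0.06035 L.
[OH^-] = 0.002898/0.06035 = 0.04802 M, so pOH = 1.32 and pH = 14.00 - 1.32 = 12.68.

12.68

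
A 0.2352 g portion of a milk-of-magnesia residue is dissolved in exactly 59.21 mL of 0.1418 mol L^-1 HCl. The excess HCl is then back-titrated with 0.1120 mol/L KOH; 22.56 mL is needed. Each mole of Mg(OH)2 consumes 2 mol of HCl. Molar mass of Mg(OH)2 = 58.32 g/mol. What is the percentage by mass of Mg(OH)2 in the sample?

Total n(HCl) added = 0.1418 x 0.05921 = 0.008396 mol.
n(KOH) used = 0.1120 x 0.02256 = 0.002527 mol, which equals the excess n(HCl).
So n(HCl) consumed by the sample = 0.008396 - 0.002527 = 0.005869 mol.
n(Mg(OH)2) = 0.005869 / 2 = 0.002935 mol.
mass Mg(OH)2 = 0.002935 x 58.32 = 0.1711 g, so %Mg(OH)2 = 0.1711/0.2352 x 100 = 72.8%.

72.8%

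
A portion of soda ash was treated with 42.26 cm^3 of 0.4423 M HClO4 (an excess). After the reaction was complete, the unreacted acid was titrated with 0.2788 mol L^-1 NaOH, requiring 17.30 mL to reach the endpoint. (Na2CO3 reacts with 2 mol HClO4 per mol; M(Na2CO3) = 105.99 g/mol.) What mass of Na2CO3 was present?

0.735 g

Total n(HClO4) added = 0.4423 x 0.04226 = 0.01869 mol.
n(NaOH) used = 0.2788 x 0.01730 = 0.004823 mol, which equals the excess n(HClO4).
So n(HClO4) consumed by the sample = 0.01869 - 0.004823 = 0.01387 mol.
n(Na2CO3) = 0.01387 / 2 = 0.006934 mol.
mass = 0.006934 mol x 105.99 g/mol = 0.735 g.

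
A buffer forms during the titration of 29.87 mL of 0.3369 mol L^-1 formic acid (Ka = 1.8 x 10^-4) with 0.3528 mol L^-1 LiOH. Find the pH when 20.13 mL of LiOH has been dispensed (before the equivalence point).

4.12

Initial n(HCOOH) = 0.3369 x 0.02987 = 0.01006 mol.
n(LiOH) added = 0.3528 x 0.02013 = 0.007102 mol, converting that many moles of HCOOH to HCOO-.
Remaining n(HCOOH) = 0.002961 mol; n(HCOO-) = 0.007102 mol.
By Henderson-Hasselbalch, pH = pKa + log([A^-]/[HA]) = 3.74 + log(0.007102/0.002961) = 3.74 + (+0.38) = 4.12.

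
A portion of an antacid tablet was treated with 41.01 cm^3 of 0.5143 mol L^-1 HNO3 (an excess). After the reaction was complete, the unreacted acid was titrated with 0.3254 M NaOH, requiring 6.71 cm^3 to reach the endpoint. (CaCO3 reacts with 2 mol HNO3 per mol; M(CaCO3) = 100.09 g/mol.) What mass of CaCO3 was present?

0.946 g

Total n(HNO3) added = 0.5143 x 0.04101 = 0.02109 mol.
n(NaOH) used = 0.3254 x 0.006710 = 0.002183 mol, which equals the excess n(HNO3).
So n(HNO3) consumed by the sample = 0.02109 - 0.002183 = 0.01891 mol.
n(CaCO3) = 0.01891 / 2 = 0.009454 mol.
mass = 0.009454 mol x 100.09 g/mol = 0.946 g.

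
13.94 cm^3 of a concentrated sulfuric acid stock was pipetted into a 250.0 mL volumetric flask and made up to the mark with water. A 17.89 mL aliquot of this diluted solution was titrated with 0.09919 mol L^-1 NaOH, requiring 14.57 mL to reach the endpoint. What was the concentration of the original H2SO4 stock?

n(NaOH) = 0.09919 x 0.01457 = 0.001445 mol.
n(H2SO4) in the aliquot = 0.001445 x 1/2 = 0.0007226 mol.
[diluted H2SO4] = 0.0007226 / 0.01789 = 0.04039 M.
Dilution factor = 250.0/13.94 = 17.93, so [stock] = 0.04039 x 17.93 = 0.724 M.

0.724 M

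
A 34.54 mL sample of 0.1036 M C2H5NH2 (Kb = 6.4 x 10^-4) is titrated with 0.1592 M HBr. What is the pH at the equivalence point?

6.00

n(C2H5NH2) = 0.1036 x 0.03454 = 0.003578 mol; V(HBr) at equivalence = 0.003578/0.1592 = 0.02248 L.
At equivalence the base is fully converted to C2H5NH3+; total volume = 0.05702 L, so [C2H5NH3+] = 0.003578/0.05702 = 0.06276 M.
Ka(C2H5NH3+) = Kw/Kb = 1.0e-14 / 6.4 x 10^-4 = 1.56e-11.
[H^+] = sqrt(Ka x [C2H5NH3+]) = sqrt(1.56e-11 x 0.06276) = 9.90e-7 M.
pH = -log(9.90e-7) = 6.00.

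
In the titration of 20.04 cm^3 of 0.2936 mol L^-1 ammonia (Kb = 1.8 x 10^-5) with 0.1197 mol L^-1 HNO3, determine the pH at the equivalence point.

5.16

n(NH3) = 0.2936 x 0.02004 = 0.005884 mol; V(HNO3) at equivalence = 0.005884/0.1197 = 0.04915 L.
At equivalence the base is fully converted to NH4+; total volume = 0.06919 L, so [NH4+] = 0.005884/0.06919 = 0.08503 M.
Ka(NH4+) = Kw/Kb = 1.0e-14 / 1.8 x 10^-5 = 5.56e-10.
[H^+] = sqrt(Ka x [NH4+]) = sqrt(5.56e-10 x 0.08503) = 6.87e-6 M.
pH = -log(6.87e-6) = 5.16.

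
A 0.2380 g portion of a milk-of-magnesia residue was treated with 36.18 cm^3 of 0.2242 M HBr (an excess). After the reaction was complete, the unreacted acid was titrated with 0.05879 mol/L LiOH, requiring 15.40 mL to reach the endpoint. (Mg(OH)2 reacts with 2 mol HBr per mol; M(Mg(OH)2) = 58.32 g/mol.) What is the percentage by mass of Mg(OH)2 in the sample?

Total n(HBr) added = 0.2242 x 0.03618 = 0.008112 mol.
n(LiOH) used = 0.05879 x 0.01540 = 0.0009054 mol, which equals the excess n(HBr).
So n(HBr) consumed by the sample = 0.008112 - 0.0009054 = 0.007206 mol.
n(Mg(OH)2) = 0.007206 / 2 = 0.003603 mol.
mass Mg(OH)2 = 0.003603 x 58.32 = 0.2101 g, so %Mg(OH)2 = 0.2101/0.2380 x 100 = 88.3%.

88.3%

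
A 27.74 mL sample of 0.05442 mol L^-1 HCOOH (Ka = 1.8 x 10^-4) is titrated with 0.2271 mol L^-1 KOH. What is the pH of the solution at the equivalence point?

n(HCOOH) = 0.05442 x 0.02774 = 0.001510 mol; V(KOH) at equivalence = 0.001510/0.2271 = 0.006647 L.
At equivalence all the acid is converted to HCOO-; total volume = 0.02774 + 0.006647 = 0.03439 L, so [HCOO-] = 0.001510/0.03439 = 0.04390 M.
Kb = Kw/Ka = 1.0e-14 / 1.8 x 10^-4 = 5.56e-11.
[OH^-] = sqrt(Kb x [HCOO-]) = sqrt(5.56e-11 x 0.04390) = 1.56e-6 M.
pOH = 5.81, so pH = 14.00 - 5.81 = 8.19.

8.19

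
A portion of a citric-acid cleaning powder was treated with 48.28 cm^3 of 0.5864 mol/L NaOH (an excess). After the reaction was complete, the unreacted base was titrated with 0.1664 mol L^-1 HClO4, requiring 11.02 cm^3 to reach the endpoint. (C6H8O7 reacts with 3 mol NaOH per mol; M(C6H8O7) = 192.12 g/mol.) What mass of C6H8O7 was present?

Total n(NaOH) added = 0.5864 x 0.04828 = 0.02831 mol.
n(HClO4) used = 0.1664 x 0.01102 = 0.001834 mol, which equals the excess n(NaOH).
So n(NaOH) consumed by the sample = 0.02831 - 0.001834 = 0.02648 mol.
n(C6H8O7) = 0.02648 / 3 = 0.008826 mol.
mass = 0.008826 mol x 192.12 g/mol = 1.70 g.

1.70 g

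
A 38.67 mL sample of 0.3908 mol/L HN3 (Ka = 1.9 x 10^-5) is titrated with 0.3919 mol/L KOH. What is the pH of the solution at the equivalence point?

9.01

n(HN3) = 0.3908 x 0.03867 = 0.01511 mol; V(KOH) at equivalence = 0.01511/0.3919 = 0.03856 L.
At equivalence all the acid is converted to N3-; total volume = 0.03867 + 0.03856 = 0.07723 L, so [N3-] = 0.01511/0.07723 = 0.1957 M.
Kb = Kw/Ka = 1.0e-14 / 1.9 x 10^-5 = 5.26e-10.
[OH^-] = sqrt(Kb x [N3-]) = sqrt(5.26e-10 x 0.1957) = 1.01e-5 M.
pOH = 4.99, so pH = 14.00 - 4.99 = 9.01.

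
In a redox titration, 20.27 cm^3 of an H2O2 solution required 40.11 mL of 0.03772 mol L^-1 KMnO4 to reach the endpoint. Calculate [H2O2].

n(KMnO4) = 0.03772 x 0.04011 = 0.001513 mol.
From the balanced equation, 2 mol KMnO4 reacts with 5 mol H2O2, so n(H2O2) = 0.001513 x 5/2 = 0.003782 mol.
[H2O2] = 0.003782 / 0.02027 L = 0.187 M.

0.187 M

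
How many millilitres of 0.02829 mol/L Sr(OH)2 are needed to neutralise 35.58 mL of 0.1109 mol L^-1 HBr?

n(HBr) = 0.1109 mol/L x 0.03558 L = 0.003946 mol.
The neutralisation is 2 HBr : 1 Sr(OH)2, so n(Sr(OH)2) = 0.003946 x 1/2 = 0.001973 mol.
V(Sr(OH)2) = 0.001973 / 0.02829 = 0.06974 L = 69.7 mL.

69.7 mL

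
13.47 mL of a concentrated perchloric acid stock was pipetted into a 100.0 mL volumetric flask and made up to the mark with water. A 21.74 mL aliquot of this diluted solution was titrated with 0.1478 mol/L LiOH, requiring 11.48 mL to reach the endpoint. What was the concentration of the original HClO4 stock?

0.579 M

n(LiOH) = 0.1478 x 0.01148 = 0.001697 mol.
n(HClO4) in the aliquot = 0.001697 mol.
[diluted HClO4] = 0.001697 / 0.02174 = 0.07805 M.
Dilution factor = 100.0/13.47 = 7.424, so [stock] = 0.07805 x 7.424 = 0.579 M.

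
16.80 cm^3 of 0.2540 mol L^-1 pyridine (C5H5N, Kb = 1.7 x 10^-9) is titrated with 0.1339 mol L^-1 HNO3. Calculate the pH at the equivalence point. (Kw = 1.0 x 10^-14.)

n(C5H5N) = 0.2540 x 0.01680 = 0.004267 mol; V(HNO3) at equivalence = 0.004267/0.1339 = 0.03187 L.
At equivalence the base is fully converted to C5H5NH+; total volume = 0.04867 L, so [C5H5NH+] = 0.004267/0.04867 = 0.08768 M.
Ka(C5H5NH+) = Kw/Kb = 1.0e-14 / 1.7 x 10^-9 = 5.88e-6.
[H^+] = sqrt(Ka x [C5H5NH+]) = sqrt(5.88e-6 x 0.08768) = 0.000718 M.
pH = -log(0.000718) = 3.14.

3.14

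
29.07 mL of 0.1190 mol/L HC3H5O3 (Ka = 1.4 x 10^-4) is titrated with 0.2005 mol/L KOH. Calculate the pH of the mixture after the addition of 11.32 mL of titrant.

Initial n(HC3H5O3) = 0.1190 x 0.02907 = 0.003459 mol.
n(KOH) added = 0.2005 x 0.01132 = 0.002270 mol, converting that many moles of HC3H5O3 to C3H5O3-.
Remaining n(HC3H5O3) = 0.001190 mol; n(C3H5O3-) = 0.002270 mol.
By Henderson-Hasselbalch, pH = pKa + log([A^-]/[HA]) = 3.85 + log(0.002270/0.001190) = 3.85 + (+0.28) = 4.13.

4.13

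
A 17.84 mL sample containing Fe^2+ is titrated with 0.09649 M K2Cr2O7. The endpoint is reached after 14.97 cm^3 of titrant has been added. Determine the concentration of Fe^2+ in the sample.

0.486 M

n(K2Cr2O7) = 0.09649 x 0.01497 = 0.001444 mol.
From the balanced equation, 1 mol K2Cr2O7 reacts with 6 mol Fe^2+, so n(Fe^2+) = 0.001444 x 6/1 = 0.008667 mol.
[Fe^2+] = 0.008667 / 0.01784 L = 0.486 M.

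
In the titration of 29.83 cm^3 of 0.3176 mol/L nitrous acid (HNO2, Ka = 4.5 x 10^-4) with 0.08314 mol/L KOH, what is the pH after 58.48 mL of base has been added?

Initial n(HNO2) = 0.3176 x 0.02983 = 0.009474 mol.
n(KOH) added = 0.08314 x 0.05848 = 0.004862 mol, converting that many moles of HNO2 to NO2-.
Remaining n(HNO2) = 0.004612 mol; n(NO2-) = 0.004862 mol.
By Henderson-Hasselbalch, pH = pKa + log([A^-]/[HA]) = 3.35 + log(0.004862/0.004612) = 3.35 + (+0.02) = 3.37.

3.37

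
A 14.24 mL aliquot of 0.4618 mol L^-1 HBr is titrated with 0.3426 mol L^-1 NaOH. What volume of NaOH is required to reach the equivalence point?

19.2 mL

n(HBr) = 0.4618 mol/L x 0.01424 L = 0.006576 mol.
At equivalence n(NaOH) = n(HBr) = 0.006576 mol.
V(NaOH) = 0.006576 / 0.3426 = 0.01919 L = 19.2 mL.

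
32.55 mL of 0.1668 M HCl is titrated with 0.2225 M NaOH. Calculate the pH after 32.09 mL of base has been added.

12.42

n(acid) = 0.1668 x 0.03255 = 0.005429 mol; n(NaOH) added = 0.2225 x 0.03209 = 0.007140 mol.
Base is in excess by 0.007140 - 0.005429 = 0.001711 mol in a total volume of 0.06464 L.
[OH^-] = 0.001711/0.06464 = 0.02646 M, so pOH = 1.58 and pH = 14.00 - 1.58 = 12.42.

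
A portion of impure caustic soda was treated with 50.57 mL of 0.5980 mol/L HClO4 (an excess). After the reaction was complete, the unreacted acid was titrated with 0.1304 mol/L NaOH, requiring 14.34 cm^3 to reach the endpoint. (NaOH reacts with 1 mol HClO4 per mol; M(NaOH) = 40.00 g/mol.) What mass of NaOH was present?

Total n(HClO4) added = 0.5980 x 0.05057 = 0.03024 mol.
n(NaOH) used = 0.1304 x 0.01434 = 0.001870 mol, which equals the excess n(HClO4).
So n(HClO4) consumed by the sample = 0.03024 - 0.001870 = 0.02837 mol.
n(NaOH) = 0.02837 / 1 = 0.02837 mol.
mass = 0.02837 mol x 40.00 g/mol = 1.13 g.

1.13 g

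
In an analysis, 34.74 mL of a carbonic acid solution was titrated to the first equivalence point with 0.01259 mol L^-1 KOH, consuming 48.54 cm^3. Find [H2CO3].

0.0176 M

n(KOH) = 0.01259 x 0.04854 = 0.0006111 mol.
At the first equivalence point, 1 mol OH^- react per mol H2CO3, so n(H2CO3) = 0.0006111 / 1 = 0.0006111 mol.
[H2CO3] = 0.0006111 / 0.03474 L = 0.0176 M.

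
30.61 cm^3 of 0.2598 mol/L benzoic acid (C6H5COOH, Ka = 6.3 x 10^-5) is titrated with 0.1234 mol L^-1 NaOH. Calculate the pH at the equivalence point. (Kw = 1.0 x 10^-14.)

8.56

n(C6H5COOH) = 0.2598 x 0.03061 = 0.007952 mol; V(NaOH) at equivalence = 0.007952/0.1234 = 0.06444 L.
At equivalence all the acid is converted to C6H5COO-; total volume = 0.03061 + 0.06444 = 0.09505 L, so [C6H5COO-] = 0.007952/0.09505 = 0.08366 M.
Kb = Kw/Ka = 1.0e-14 / 6.3 x 10^-5 = 1.59e-10.
[OH^-] = sqrt(Kb x [C6H5COO-]) = sqrt(1.59e-10 x 0.08366) = 3.64e-6 M.
pOH = 5.44, so pH = 14.00 - 5.44 = 8.56.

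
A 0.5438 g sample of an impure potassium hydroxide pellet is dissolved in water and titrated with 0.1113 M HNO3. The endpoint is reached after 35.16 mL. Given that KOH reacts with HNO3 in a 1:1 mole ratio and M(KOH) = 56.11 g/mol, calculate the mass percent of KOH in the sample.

40.4%

n(HNO3) = 0.1113 x 0.03516 = 0.003913 mol.
n(KOH) = 0.003913 / 1 = 0.003913 mol.
mass of KOH = 0.003913 x 56.11 = 0.2196 g.
% purity = 0.2196 / 0.5438 x 100 = 40.4%.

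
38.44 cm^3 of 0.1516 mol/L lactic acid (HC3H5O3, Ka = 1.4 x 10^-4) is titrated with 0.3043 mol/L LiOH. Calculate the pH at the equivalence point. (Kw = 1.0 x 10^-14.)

8.43

n(HC3H5O3) = 0.1516 x 0.03844 = 0.005828 mol; V(LiOH) at equivalence = 0.005828/0.3043 = 0.01915 L.
At equivalence all the acid is converted to C3H5O3-; total volume = 0.03844 + 0.01915 = 0.05759 L, so [C3H5O3-] = 0.005828/0.05759 = 0.1012 M.
Kb = Kw/Ka = 1.0e-14 / 1.4 x 10^-4 = 7.14e-11.
[OH^-] = sqrt(Kb x [C3H5O3-]) = sqrt(7.14e-11 x 0.1012) = 2.69e-6 M.
pOH = 5.57, so pH = 14.00 - 5.57 = 8.43.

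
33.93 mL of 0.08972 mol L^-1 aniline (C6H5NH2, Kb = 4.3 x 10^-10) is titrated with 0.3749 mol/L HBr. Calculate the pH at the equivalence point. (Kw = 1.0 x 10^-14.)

n(C6H5NH2) = 0.08972 x 0.03393 = 0.003044 mol; V(HBr) at equivalence = 0.003044/0.3749 = 0.008120 L.
At equivalence the base is fully converted to C6H5NH3+; total volume = 0.04205 L, so [C6H5NH3+] = 0.003044/0.04205 = 0.07239 M.
Ka(C6H5NH3+) = Kw/Kb = 1.0e-14 / 4.3 x 10^-10 = 2.33e-5.
[H^+] = sqrt(Ka x [C6H5NH3+]) = sqrt(2.33e-5 x 0.07239) = 0.00130 M.
pH = -log(0.00130) = 2.89.

2.89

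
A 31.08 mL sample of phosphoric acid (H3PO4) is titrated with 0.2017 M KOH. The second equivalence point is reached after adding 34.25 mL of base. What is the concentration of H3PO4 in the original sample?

n(KOH) = 0.2017 x 0.03425 = 0.006908 mol.
At the second equivalence point, 2 mol OH^- react per mol H3PO4, so n(H3PO4) = 0.006908 / 2 = 0.003454 mol.
[H3PO4] = 0.003454 / 0.03108 L = 0.111 M.

0.111 M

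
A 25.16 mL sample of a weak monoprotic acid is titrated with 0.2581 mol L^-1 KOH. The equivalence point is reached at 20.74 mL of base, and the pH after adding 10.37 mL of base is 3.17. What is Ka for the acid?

6.8 x 10^-4

10.37 mL is half of the equivalence volume, so this is the half-equivalence point where [HA] = [A^-].
At half-equivalence pH = pKa, so pKa = 3.17.
Ka = 10^(-3.17) = 6.8 x 10^-4.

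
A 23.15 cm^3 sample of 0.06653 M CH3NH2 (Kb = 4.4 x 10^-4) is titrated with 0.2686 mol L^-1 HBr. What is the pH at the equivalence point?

n(CH3NH2) = 0.06653 x 0.02315 = 0.001540 mol; V(HBr) at equivalence = 0.001540/0.2686 = 0.005734 L.
At equivalence the base is fully converted to CH3NH3+; total volume = 0.02888 L, so [CH3NH3+] = 0.001540/0.02888 = 0.05332 M.
Ka(CH3NH3+) = Kw/Kb = 1.0e-14 / 4.4 x 10^-4 = 2.27e-11.
[H^+] = sqrt(Ka x [CH3NH3+]) = sqrt(2.27e-11 x 0.05332) = 1.10e-6 M.
pH = -log(1.10e-6) = 5.96.

5.96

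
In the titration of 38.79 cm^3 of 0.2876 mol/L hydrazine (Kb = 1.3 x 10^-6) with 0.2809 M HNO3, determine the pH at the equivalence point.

4.48

n(N2H4) = 0.2876 x 0.03879 = 0.01116 mol; V(HNO3) at equivalence = 0.01116/0.2809 = 0.03972 L.
At equivalence the base is fully converted to N2H5+; total volume = 0.07851 L, so [N2H5+] = 0.01116/0.07851 = 0.1421 M.
Ka(N2H5+) = Kw/Kb = 1.0e-14 / 1.3 x 10^-6 = 7.69e-9.
[H^+] = sqrt(Ka x [N2H5+]) = sqrt(7.69e-9 x 0.1421) = 3.31e-5 M.
pH = -log(3.31e-5) = 4.48.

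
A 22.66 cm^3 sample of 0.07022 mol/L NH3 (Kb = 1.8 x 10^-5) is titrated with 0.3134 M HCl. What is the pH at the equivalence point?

5.25

n(NH3) = 0.07022 x 0.02266 = 0.001591 mol; V(HCl) at equivalence = 0.001591/0.3134 = 0.005077 L.
At equivalence the base is fully converted to NH4+; total volume = 0.02774 L, so [NH4+] = 0.001591/0.02774 = 0.05737 M.
Ka(NH4+) = Kw/Kb = 1.0e-14 / 1.8 x 10^-5 = 5.56e-10.
[H^+] = sqrt(Ka x [NH4+]) = sqrt(5.56e-10 x 0.05737) = 5.65e-6 M.
pH = -log(5.65e-6) = 5.25.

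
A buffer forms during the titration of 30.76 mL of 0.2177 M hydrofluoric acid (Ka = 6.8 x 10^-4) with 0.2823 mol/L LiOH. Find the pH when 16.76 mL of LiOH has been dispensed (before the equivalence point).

3.55

Initial n(HF) = 0.2177 x 0.03076 = 0.006696 mol.
n(LiOH) added = 0.2823 x 0.01676 = 0.004731 mol, converting that many moles of HF to F-.
Remaining n(HF) = 0.001965 mol; n(F-) = 0.004731 mol.
By Henderson-Hasselbalch, pH = pKa + log([A^-]/[HA]) = 3.17 + log(0.004731/0.001965) = 3.17 + (+0.38) = 3.55.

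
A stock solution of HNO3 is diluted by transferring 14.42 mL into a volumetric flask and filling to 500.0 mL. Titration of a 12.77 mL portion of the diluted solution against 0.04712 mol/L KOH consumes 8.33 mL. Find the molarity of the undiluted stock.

n(KOH) = 0.04712 x 0.008330 = 0.0003925 mol.
n(HNO3) in the aliquot = 0.0003925 mol.
[diluted HNO3] = 0.0003925 / 0.01277 = 0.03074 M.
Dilution factor = 500.0/14.42 = 34.67, so [stock] = 0.03074 x 34.67 = 1.07 M.

1.07 M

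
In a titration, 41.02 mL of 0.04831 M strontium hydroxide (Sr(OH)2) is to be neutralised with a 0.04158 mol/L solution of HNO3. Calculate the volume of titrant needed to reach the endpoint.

95.3 mL

n(Sr(OH)2) = 0.04831 mol/L x 0.04102 L = 0.001982 mol.
The neutralisation is 1 Sr(OH)2 : 2 HNO3, so n(HNO3) = 0.001982 x 2/1 = 0.003963 mol.
V(HNO3) = 0.003963 / 0.04158 = 0.09532 L = 95.3 mL.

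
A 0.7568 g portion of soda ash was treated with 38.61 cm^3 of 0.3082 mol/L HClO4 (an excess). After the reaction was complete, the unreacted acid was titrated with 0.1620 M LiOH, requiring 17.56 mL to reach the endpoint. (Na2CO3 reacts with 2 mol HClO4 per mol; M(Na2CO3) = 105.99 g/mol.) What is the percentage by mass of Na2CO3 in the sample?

Total n(HClO4) added = 0.3082 x 0.03861 = 0.01190 mol.
n(LiOH) used = 0.1620 x 0.01756 = 0.002845 mol, which equals the excess n(HClO4).
So n(HClO4) consumed by the sample = 0.01190 - 0.002845 = 0.009055 mol.
n(Na2CO3) = 0.009055 / 2 = 0.004527 mol.
mass Na2CO3 = 0.004527 x 105.99 = 0.4799 g, so %Na2CO3 = 0.4799/0.7568 x 100 = 63.4%.

63.4%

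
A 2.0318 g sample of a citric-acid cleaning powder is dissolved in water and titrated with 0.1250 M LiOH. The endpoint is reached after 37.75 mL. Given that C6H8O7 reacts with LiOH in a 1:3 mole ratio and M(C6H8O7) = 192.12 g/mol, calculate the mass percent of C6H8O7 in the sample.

14.9%

n(LiOH) = 0.1250 x 0.03775 = 0.004719 mol.
n(C6H8O7) = 0.004719 / 3 = 0.001573 mol.
mass of C6H8O7 = 0.001573 x 192.12 = 0.3022 g.
% purity = 0.3022 / 2.0318 x 100 = 14.9%.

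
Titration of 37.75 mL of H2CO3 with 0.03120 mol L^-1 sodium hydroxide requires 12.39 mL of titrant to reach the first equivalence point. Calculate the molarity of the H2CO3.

n(NaOH) = 0.03120 x 0.01239 = 0.0003866 mol.
At the first equivalence point, 1 mol OH^- react per mol H2CO3, so n(H2CO3) = 0.0003866 / 1 = 0.0003866 mol.
[H2CO3] = 0.0003866 / 0.03775 L = 0.0102 M.

0.0102 M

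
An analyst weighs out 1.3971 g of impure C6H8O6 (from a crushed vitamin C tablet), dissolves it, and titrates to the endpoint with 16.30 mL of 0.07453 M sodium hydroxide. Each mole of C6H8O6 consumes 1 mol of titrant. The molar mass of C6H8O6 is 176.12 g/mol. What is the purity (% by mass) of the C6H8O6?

15.3%

n(NaOH) = 0.07453 x 0.01630 = 0.001215 mol.
n(C6H8O6) = 0.001215 / 1 = 0.001215 mol.
mass of C6H8O6 = 0.001215 x 176.12 = 0.2140 g.
% purity = 0.2140 / 1.3971 x 100 = 15.3%.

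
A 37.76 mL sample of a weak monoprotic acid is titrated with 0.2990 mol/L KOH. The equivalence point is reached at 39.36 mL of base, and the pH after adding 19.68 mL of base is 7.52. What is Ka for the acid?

3.0 x 10^-8

19.68 mL is half of the equivalence volume, so this is the half-equivalence point where [HA] = [A^-].
At half-equivalence pH = pKa, so pKa = 7.52.
Ka = 10^(-7.52) = 3.0 x 10^-8.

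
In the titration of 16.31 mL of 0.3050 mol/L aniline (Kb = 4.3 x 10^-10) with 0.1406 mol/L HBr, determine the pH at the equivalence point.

n(C6H5NH2) = 0.3050 x 0.01631 = 0.004975 mol; V(HBr) at equivalence = 0.004975/0.1406 = 0.03538 L.
At equivalence the base is fully converted to C6H5NH3+; total volume = 0.05169 L, so [C6H5NH3+] = 0.004975/0.05169 = 0.09624 M.
Ka(C6H5NH3+) = Kw/Kb = 1.0e-14 / 4.3 x 10^-10 = 2.33e-5.
[H^+] = sqrt(Ka x [C6H5NH3+]) = sqrt(2.33e-5 x 0.09624) = 0.00150 M.
pH = -log(0.00150) = 2.83.

2.83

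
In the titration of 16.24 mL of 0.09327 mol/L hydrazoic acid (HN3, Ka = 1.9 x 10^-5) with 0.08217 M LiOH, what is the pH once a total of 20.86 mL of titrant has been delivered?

11.73

n(acid) = 0.09327 x 0.01624 = 0.001515 mol; n(LiOH) added = 0.08217 x 0.02086 = 0.001714 mol.
Base is in excess by 0.001714 - 0.001515 = 0.0001994 mol in a total volume of 0.03710 L.
[OH^-] = 0.0001994/0.03710 = 0.005374 M, so pOH = 2.27 and pH = 14.00 - 2.27 = 11.73.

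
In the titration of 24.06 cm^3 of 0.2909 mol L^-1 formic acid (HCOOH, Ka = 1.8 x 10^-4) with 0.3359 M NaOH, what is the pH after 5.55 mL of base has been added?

Initial n(HCOOH) = 0.2909 x 0.02406 = 0.006999 mol.
n(NaOH) added = 0.3359 x 0.005550 = 0.001864 mol, converting that many moles of HCOOH to HCOO-.
Remaining n(HCOOH) = 0.005135 mol; n(HCOO-) = 0.001864 mol.
By Henderson-Hasselbalch, pH = pKa + log([A^-]/[HA]) = 3.74 + log(0.001864/0.005135) = 3.74 + (-0.44) = 3.30.

3.30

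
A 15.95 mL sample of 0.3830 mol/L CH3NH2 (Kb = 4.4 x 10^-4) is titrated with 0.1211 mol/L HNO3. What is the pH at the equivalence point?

5.84

n(CH3NH2) = 0.3830 x 0.01595 = 0.006109 mol; V(HNO3) at equivalence = 0.006109/0.1211 = 0.05044 L.
At equivalence the base is fully converted to CH3NH3+; total volume = 0.06639 L, so [CH3NH3+] = 0.006109/0.06639 = 0.09201 M.
Ka(CH3NH3+) = Kw/Kb = 1.0e-14 / 4.4 x 10^-4 = 2.27e-11.
[H^+] = sqrt(Ka x [CH3NH3+]) = sqrt(2.27e-11 x 0.09201) = 1.45e-6 M.
pH = -log(1.45e-6) = 5.84.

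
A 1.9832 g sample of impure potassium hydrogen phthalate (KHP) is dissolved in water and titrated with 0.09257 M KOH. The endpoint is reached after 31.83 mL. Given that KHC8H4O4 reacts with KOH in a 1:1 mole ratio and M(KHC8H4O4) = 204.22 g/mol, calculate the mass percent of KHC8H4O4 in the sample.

n(KOH) = 0.09257 x 0.03183 = 0.002947 mol.
n(KHC8H4O4) = 0.002947 / 1 = 0.002947 mol.
mass of KHC8H4O4 = 0.002947 x 204.22 = 0.6017 g.
% purity = 0.6017 / 1.9832 x 100 = 30.3%.

30.3%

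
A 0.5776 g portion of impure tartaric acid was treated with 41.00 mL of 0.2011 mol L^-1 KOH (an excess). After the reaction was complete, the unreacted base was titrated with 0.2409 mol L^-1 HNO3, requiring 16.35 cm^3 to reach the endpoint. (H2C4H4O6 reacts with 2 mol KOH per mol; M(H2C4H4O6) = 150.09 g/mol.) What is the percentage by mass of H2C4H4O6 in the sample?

56.0%

Total n(KOH) added = 0.2011 x 0.04100 = 0.008245 mol.
n(HNO3) used = 0.2409 x 0.01635 = 0.003939 mol, which equals the excess n(KOH).
So n(KOH) consumed by the sample = 0.008245 - 0.003939 = 0.004306 mol.
n(H2C4H4O6) = 0.004306 / 2 = 0.002153 mol.
mass H2C4H4O6 = 0.002153 x 150.09 = 0.3232 g, so %H2C4H4O6 = 0.3232/0.5776 x 100 = 56.0%.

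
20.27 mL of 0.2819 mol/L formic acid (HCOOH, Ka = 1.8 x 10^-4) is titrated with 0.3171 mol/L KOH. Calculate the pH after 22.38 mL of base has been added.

n(acid) = 0.2819 x 0.02027 = 0.005714 mol; n(KOH) added = 0.3171 x 0.02238 = 0.007097 mol.
Base is in excess by 0.007097 - 0.005714 = 0.001383 mol in a total volume of 0.04265 L.
[OH^-] = 0.001383/0.04265 = 0.03242 M, so pOH = 1.49 and pH = 14.00 - 1.49 = 12.51.

12.51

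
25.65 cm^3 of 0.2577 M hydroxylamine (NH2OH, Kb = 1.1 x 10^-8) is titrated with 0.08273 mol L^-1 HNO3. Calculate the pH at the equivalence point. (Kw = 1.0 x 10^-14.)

3.62

n(NH2OH) = 0.2577 x 0.02565 = 0.006610 mol; V(HNO3) at equivalence = 0.006610/0.08273 = 0.07990 L.
At equivalence the base is fully converted to NH3OH+; total volume = 0.1055 L, so [NH3OH+] = 0.006610/0.1055 = 0.06263 M.
Ka(NH3OH+) = Kw/Kb = 1.0e-14 / 1.1 x 10^-8 = 9.09e-7.
[H^+] = sqrt(Ka x [NH3OH+]) = sqrt(9.09e-7 x 0.06263) = 0.000239 M.
pH = -log(0.000239) = 3.62.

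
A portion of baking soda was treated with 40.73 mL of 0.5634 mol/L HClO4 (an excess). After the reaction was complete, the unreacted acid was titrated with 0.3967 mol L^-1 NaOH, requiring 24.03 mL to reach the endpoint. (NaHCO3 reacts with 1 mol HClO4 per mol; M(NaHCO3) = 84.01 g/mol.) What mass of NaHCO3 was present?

1.13 g

Total n(HClO4) added = 0.5634 x 0.04073 = 0.02295 mol.
n(NaOH) used = 0.3967 x 0.02403 = 0.009533 mol, which equals the excess n(HClO4).
So n(HClO4) consumed by the sample = 0.02295 - 0.009533 = 0.01341 mol.
n(NaHCO3) = 0.01341 / 1 = 0.01341 mol.
mass = 0.01341 mol x 84.01 g/mol = 1.13 g.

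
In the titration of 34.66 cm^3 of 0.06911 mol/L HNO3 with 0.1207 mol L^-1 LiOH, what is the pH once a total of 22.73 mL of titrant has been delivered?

n(acid) = 0.06911 x 0.03466 = 0.002395 mol; n(LiOH) added = 0.1207 x 0.02273 = 0.002744 mol.
Base is in excess by 0.002744 - 0.002395 = 0.0003482 mol in a total volume of 0.05739 L.
[OH^-] = 0.0003482/0.05739 = 0.006067 M, so pOH = 2.22 and pH = 14.00 - 2.22 = 11.78.

11.78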